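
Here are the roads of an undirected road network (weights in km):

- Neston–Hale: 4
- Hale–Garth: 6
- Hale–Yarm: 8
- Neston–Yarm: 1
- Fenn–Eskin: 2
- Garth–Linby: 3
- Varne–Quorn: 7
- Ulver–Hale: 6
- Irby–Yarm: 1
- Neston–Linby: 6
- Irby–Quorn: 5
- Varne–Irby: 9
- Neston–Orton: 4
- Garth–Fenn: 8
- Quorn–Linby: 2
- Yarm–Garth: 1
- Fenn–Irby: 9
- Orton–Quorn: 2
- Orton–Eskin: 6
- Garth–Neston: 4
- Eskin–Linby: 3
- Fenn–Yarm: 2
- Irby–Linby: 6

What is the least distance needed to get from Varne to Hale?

15 km

Candidate routes:
Varne → Irby → Yarm → Garth → Hale: 9+1+1+6 = 17
Varne → Irby → Yarm → Neston → Hale: 9+1+1+4 = 15
Varne → Quorn → Orton → Neston → Hale: 7+2+4+4 = 17
Varne → Quorn → Irby → Yarm → Neston → Hale: 7+5+1+1+4 = 18
Cheapest is Varne → Irby → Yarm → Neston → Hale at 15 km.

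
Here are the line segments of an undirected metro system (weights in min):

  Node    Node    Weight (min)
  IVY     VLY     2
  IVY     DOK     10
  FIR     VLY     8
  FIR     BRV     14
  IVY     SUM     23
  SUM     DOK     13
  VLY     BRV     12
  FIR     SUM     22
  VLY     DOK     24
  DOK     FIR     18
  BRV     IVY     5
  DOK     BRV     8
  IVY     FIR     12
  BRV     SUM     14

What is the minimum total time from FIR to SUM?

Enumerating some paths:
FIR - SUM: 22 = 22
FIR - BRV - SUM: 14+14 = 28
The minimum is 22 min via FIR - SUM.

22 min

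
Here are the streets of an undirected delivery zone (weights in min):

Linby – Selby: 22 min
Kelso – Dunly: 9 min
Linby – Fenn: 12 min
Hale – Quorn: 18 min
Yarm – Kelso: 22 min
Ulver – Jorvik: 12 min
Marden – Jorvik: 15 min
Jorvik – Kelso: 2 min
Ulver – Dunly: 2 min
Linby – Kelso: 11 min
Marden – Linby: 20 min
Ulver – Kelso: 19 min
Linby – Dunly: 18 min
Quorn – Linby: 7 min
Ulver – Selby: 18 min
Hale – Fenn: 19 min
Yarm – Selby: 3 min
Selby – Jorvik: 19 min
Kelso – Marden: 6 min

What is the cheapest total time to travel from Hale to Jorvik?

38 min

Settle nodes by increasing distance from Hale:
Hale: 0
Quorn: 18  (via Hale)
Fenn: 19  (via Hale)
Linby: 25  (via Quorn)
Kelso: 36  (via Linby)
Jorvik: 38  (via Kelso)
Shortest route: Hale → Quorn → Linby → Kelso → Jorvik = 38 min.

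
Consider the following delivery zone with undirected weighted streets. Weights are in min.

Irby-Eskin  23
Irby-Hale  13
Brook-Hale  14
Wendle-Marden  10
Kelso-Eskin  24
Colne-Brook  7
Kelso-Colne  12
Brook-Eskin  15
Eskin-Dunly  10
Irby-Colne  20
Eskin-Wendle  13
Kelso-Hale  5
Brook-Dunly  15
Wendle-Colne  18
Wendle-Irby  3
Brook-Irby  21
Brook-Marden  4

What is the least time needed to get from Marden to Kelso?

23 min

Running Dijkstra from Marden:
Marden: 0
Brook: 4  (via Marden)
Wendle: 10  (via Marden)
Colne: 11  (via Brook)
Irby: 13  (via Wendle)
Hale: 18  (via Brook)
Eskin: 19  (via Brook)
Dunly: 19  (via Brook)
Kelso: 23  (via Colne)
Shortest route: Marden–Brook–Colne–Kelso = 23 min.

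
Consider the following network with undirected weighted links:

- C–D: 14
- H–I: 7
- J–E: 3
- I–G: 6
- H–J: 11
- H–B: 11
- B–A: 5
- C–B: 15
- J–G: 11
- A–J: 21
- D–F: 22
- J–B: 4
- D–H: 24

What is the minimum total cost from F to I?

53

Shortest distances from F:
F: 0
D: 22  (via F)
C: 36  (via D)
H: 46  (via D)
B: 51  (via C)
I: 53  (via H)
Shortest route: F–D–H–I = 53.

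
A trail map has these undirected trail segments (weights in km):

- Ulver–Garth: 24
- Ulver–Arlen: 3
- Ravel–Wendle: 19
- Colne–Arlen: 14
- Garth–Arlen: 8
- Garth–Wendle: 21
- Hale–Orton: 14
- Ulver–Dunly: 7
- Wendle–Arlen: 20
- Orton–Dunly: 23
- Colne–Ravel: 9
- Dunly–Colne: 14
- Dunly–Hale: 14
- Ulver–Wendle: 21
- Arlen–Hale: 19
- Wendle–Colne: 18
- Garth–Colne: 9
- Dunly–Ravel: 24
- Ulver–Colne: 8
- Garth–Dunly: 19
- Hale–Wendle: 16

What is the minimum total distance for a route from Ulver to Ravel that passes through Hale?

Best Ulver to Hale: Ulver–Dunly–Hale costing 21
Shortest Hale→Ravel: Hale–Wendle–Ravel = 35
Total via Hale: 21 + 35 = 56 km.

56 km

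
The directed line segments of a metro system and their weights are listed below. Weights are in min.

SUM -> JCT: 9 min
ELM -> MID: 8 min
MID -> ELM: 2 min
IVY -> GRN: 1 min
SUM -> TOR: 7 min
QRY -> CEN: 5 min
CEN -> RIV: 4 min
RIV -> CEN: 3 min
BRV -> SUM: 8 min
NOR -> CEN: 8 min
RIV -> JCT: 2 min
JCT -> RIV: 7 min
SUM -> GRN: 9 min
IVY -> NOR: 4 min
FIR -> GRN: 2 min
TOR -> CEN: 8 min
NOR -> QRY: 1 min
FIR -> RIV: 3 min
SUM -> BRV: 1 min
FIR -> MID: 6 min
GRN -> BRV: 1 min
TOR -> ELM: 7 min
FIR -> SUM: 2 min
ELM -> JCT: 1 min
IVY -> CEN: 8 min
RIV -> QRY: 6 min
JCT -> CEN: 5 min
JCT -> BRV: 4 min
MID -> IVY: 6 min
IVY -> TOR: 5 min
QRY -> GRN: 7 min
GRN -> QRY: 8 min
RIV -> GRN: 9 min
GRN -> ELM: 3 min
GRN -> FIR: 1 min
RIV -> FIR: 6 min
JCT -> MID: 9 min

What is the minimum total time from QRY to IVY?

Enumerating some paths:
QRY → GRN → FIR → MID → IVY: 7+1+6+6 = 20
QRY → CEN → RIV → JCT → MID → IVY: 5+4+2+9+6 = 26
QRY → GRN → ELM → JCT → MID → IVY: 7+3+1+9+6 = 26
QRY → GRN → ELM → MID → IVY: 7+3+8+6 = 24
Cheapest is QRY → GRN → FIR → MID → IVY at 20 min.

20 min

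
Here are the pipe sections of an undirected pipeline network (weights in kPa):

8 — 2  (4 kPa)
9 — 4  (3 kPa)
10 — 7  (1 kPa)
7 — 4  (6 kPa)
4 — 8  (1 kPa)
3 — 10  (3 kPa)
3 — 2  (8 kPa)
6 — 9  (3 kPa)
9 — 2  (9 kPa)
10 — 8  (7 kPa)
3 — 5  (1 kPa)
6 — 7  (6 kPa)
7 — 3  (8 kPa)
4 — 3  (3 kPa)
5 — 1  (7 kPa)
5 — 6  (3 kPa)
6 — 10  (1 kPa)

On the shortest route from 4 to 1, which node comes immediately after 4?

3

Enumerating some paths:
4 → 3 → 5 → 1: 3+1+7 = 11
4 → 9 → 6 → 5 → 1: 3+3+3+7 = 16
The minimum is 11 kPa via 4 → 3 → 5 → 1.
So from 4 the first move is to 3.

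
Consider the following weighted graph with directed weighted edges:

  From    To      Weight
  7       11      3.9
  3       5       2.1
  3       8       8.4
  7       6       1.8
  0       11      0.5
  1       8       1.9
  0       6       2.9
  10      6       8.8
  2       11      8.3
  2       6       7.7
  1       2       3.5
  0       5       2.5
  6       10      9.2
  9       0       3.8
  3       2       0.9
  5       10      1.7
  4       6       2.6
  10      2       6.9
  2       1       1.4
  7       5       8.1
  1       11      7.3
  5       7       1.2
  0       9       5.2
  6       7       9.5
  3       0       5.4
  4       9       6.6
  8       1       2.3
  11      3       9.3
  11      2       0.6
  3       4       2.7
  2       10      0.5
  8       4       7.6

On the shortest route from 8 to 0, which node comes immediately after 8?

Enumerating some paths:
8–1–11–3–0: 2.3+7.3+9.3+5.4 = 24.3
8–1–2–11–3–0: 2.3+3.5+8.3+9.3+5.4 = 28.8
8–4–9–0: 7.6+6.6+3.8 = 18
8–1–11–3–4–9–0: 2.3+7.3+9.3+2.7+6.6+3.8 = 32
Cheapest is 8–4–9–0 at 18.
So from 8 the first move is to 4.

4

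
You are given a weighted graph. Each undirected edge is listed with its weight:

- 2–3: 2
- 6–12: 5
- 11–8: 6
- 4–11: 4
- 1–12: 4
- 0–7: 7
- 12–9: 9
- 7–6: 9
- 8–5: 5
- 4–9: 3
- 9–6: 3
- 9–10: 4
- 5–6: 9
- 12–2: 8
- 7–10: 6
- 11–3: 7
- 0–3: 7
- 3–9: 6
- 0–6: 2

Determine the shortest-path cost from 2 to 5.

20

Settle nodes by increasing distance from 2:
2: 0
3: 2  (via 2)
9: 8  (via 3)
12: 8  (via 2)
0: 9  (via 3)
11: 9  (via 3)
4: 11  (via 9)
6: 11  (via 9)
1: 12  (via 12)
10: 12  (via 9)
8: 15  (via 11)
7: 16  (via 0)
5: 20  (via 6)
Shortest route: 2–3–9–6–5 = 20.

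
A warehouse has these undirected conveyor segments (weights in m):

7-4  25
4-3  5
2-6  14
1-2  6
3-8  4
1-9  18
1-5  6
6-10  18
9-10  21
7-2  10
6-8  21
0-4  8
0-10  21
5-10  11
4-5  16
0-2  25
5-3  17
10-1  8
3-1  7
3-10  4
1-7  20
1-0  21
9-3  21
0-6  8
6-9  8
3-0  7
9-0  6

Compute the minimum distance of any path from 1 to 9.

18 m

Shortest distances from 1:
1: 0
2: 6  (via 1)
5: 6  (via 1)
3: 7  (via 1)
10: 8  (via 1)
8: 11  (via 3)
4: 12  (via 3)
0: 14  (via 3)
7: 16  (via 2)
9: 18  (via 1)
Shortest route: 1 → 9 = 18 m.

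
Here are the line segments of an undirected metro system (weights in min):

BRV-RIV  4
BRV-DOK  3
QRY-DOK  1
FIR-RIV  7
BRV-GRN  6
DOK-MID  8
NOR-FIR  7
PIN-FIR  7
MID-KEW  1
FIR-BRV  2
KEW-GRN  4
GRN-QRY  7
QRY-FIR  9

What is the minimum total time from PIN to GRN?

15 min

Enumerating some paths:
PIN - FIR - BRV - DOK - QRY - GRN: 7+2+3+1+7 = 20
PIN - FIR - BRV - GRN: 7+2+6 = 15
The minimum is 15 min via PIN - FIR - BRV - GRN.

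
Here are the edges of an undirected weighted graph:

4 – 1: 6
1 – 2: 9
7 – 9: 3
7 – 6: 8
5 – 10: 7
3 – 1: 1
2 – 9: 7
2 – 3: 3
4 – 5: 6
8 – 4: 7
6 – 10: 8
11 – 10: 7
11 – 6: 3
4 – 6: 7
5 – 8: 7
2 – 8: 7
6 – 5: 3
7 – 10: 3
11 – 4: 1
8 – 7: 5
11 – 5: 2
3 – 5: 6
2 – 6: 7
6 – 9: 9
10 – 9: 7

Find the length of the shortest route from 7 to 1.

Shortest distances from 7:
7: 0
9: 3  (via 7)
10: 3  (via 7)
8: 5  (via 7)
6: 8  (via 7)
2: 10  (via 9)
5: 10  (via 10)
11: 10  (via 10)
4: 11  (via 11)
3: 13  (via 2)
1: 14  (via 3)
Shortest route: 7–9–2–3–1 = 14.

14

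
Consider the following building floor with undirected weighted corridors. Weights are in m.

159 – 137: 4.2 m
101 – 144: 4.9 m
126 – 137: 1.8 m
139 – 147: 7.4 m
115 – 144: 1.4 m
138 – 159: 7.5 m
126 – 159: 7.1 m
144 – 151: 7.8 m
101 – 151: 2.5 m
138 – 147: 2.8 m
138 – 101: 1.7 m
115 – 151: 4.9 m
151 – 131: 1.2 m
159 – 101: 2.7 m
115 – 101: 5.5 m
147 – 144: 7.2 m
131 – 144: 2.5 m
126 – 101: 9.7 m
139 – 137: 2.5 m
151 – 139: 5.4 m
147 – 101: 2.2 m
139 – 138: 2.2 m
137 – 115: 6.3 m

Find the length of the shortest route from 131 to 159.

6.4 m

Shortest distances from 131:
131: 0
151: 1.2  (via 131)
144: 2.5  (via 131)
101: 3.7  (via 151)
115: 3.9  (via 144)
138: 5.4  (via 101)
147: 5.9  (via 101)
159: 6.4  (via 101)
Shortest route: 131 → 151 → 101 → 159 = 6.4 m.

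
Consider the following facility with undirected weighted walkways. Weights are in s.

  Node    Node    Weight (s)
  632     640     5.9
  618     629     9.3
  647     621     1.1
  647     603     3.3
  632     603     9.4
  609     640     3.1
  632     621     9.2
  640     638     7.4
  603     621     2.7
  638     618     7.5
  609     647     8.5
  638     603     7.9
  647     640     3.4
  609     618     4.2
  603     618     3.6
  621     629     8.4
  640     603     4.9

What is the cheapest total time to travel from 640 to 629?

12.9 s

Shortest distances from 640:
640: 0
609: 3.1  (via 640)
647: 3.4  (via 640)
621: 4.5  (via 647)
603: 4.9  (via 640)
632: 5.9  (via 640)
618: 7.3  (via 609)
638: 7.4  (via 640)
629: 12.9  (via 621)
Shortest route: 640 → 647 → 621 → 629 = 12.9 s.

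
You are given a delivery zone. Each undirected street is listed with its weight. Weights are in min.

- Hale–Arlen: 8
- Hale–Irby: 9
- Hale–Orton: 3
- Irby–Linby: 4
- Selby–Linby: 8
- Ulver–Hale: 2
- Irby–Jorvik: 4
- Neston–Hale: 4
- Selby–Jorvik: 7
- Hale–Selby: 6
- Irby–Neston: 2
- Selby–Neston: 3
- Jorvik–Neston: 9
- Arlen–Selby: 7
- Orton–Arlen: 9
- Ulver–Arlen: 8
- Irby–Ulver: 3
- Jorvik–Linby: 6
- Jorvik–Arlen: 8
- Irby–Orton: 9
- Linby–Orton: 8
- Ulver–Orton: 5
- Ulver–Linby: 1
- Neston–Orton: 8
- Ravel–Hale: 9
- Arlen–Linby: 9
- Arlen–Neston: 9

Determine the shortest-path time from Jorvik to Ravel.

Settle nodes by increasing distance from Jorvik:
Jorvik: 0
Irby: 4  (via Jorvik)
Linby: 6  (via Jorvik)
Neston: 6  (via Irby)
Selby: 7  (via Jorvik)
Ulver: 7  (via Irby)
Arlen: 8  (via Jorvik)
Hale: 9  (via Ulver)
Orton: 12  (via Ulver)
Ravel: 18  (via Hale)
Shortest route: Jorvik–Irby–Ulver–Hale–Ravel = 18 min.

18 min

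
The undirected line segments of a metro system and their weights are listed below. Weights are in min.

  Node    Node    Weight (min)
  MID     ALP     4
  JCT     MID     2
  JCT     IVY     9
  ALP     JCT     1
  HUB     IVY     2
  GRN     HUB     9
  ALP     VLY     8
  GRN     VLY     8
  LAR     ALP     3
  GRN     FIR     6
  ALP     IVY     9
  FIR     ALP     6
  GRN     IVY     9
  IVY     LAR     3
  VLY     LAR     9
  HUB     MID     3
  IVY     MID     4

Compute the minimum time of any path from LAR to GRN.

Shortest distances from LAR:
LAR: 0
ALP: 3  (via LAR)
IVY: 3  (via LAR)
JCT: 4  (via ALP)
HUB: 5  (via IVY)
MID: 6  (via JCT)
VLY: 9  (via LAR)
FIR: 9  (via ALP)
GRN: 12  (via IVY)
Shortest route: LAR–IVY–GRN = 12 min.

12 min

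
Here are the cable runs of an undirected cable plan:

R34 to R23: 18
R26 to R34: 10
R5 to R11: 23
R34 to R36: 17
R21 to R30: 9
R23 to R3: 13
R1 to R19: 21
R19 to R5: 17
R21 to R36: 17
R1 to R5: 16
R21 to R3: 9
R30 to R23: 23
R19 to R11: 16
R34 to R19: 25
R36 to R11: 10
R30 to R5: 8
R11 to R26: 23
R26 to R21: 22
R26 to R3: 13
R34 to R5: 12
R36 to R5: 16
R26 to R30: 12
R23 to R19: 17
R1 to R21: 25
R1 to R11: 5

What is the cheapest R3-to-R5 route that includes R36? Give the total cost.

Shortest R3→R36: R3–R21–R36 = 26
Shortest R36→R5: R36–R5 = 16
Total via R36: 26 + 16 = 42.

42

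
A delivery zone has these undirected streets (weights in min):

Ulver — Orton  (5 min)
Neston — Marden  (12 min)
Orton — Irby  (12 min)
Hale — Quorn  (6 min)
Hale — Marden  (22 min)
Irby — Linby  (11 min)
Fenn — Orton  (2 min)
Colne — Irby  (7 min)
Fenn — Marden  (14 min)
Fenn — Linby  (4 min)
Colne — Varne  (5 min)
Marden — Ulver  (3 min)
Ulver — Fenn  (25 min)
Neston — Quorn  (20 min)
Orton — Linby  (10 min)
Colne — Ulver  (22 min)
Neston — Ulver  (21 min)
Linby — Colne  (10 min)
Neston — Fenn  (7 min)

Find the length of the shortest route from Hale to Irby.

Running Dijkstra from Hale:
Hale: 0
Quorn: 6  (via Hale)
Marden: 22  (via Hale)
Ulver: 25  (via Marden)
Neston: 26  (via Quorn)
Orton: 30  (via Ulver)
Fenn: 32  (via Orton)
Linby: 36  (via Fenn)
Irby: 42  (via Orton)
Shortest route: Hale → Marden → Ulver → Orton → Irby = 42 min.

42 min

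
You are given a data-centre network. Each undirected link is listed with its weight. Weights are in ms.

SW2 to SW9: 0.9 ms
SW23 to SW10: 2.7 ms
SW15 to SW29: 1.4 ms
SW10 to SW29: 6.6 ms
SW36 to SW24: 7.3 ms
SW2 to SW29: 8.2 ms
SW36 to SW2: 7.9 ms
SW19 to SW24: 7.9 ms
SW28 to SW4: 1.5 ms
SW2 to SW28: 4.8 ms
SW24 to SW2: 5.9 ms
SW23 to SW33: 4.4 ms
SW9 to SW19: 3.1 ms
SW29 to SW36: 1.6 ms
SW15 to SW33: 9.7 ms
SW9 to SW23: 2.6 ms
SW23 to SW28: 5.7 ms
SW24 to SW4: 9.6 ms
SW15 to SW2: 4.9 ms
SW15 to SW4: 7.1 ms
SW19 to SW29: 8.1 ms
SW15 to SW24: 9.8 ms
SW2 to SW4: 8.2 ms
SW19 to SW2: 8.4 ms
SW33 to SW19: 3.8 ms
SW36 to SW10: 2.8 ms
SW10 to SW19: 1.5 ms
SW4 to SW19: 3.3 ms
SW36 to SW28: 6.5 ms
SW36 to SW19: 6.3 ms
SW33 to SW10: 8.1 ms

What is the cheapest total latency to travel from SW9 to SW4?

Settle nodes by increasing distance from SW9:
SW9: 0
SW2: 0.9  (via SW9)
SW23: 2.6  (via SW9)
SW19: 3.1  (via SW9)
SW10: 4.6  (via SW19)
SW28: 5.7  (via SW2)
SW15: 5.8  (via SW2)
SW4: 6.4  (via SW19)
Shortest route: SW9–SW19–SW4 = 6.4 ms.

6.4 ms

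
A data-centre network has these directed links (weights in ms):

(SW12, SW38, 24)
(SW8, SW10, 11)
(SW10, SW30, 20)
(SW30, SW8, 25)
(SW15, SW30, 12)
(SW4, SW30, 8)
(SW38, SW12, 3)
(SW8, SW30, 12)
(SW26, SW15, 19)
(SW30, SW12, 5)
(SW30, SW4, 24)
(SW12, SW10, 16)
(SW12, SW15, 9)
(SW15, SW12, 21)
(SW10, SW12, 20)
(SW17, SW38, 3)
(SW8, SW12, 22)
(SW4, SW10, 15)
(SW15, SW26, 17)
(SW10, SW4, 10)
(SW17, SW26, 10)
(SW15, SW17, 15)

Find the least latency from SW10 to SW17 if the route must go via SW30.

47 ms

Best SW10 to SW30: SW10–SW4–SW30 costing 18
Shortest SW30→SW17: SW30–SW12–SW15–SW17 = 29
Total via SW30: 18 + 29 = 47 ms.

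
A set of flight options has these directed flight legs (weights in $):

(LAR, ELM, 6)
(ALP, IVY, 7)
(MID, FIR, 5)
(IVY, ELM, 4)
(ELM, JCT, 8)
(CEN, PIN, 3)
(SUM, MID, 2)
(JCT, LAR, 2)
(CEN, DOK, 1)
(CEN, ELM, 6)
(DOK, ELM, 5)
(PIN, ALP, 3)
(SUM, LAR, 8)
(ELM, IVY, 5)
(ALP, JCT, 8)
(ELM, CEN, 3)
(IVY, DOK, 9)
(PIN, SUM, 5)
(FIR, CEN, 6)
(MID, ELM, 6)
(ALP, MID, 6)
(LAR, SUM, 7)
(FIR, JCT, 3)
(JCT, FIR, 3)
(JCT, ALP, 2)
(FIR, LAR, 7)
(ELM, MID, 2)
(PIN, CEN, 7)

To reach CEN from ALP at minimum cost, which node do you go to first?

Enumerating some paths:
ALP → JCT → FIR → CEN: 8+3+6 = 17
ALP → MID → ELM → CEN: 6+6+3 = 15
ALP → IVY → ELM → CEN: 7+4+3 = 14
ALP → MID → FIR → CEN: 6+5+6 = 17
The minimum is $14 via ALP → IVY → ELM → CEN.
So from ALP the first move is to IVY.

IVY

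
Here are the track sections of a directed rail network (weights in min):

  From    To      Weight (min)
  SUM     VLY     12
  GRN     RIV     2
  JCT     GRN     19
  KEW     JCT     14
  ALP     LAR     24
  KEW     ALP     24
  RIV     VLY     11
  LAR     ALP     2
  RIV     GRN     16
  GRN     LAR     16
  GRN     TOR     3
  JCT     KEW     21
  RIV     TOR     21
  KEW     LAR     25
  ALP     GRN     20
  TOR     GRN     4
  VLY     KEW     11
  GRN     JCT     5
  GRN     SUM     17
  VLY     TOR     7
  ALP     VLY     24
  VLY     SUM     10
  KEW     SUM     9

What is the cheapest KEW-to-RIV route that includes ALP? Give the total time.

46 min

Best KEW to ALP: KEW–ALP costing 24
Shortest ALP→RIV: ALP–GRN–RIV = 22
Total via ALP: 24 + 22 = 46 min.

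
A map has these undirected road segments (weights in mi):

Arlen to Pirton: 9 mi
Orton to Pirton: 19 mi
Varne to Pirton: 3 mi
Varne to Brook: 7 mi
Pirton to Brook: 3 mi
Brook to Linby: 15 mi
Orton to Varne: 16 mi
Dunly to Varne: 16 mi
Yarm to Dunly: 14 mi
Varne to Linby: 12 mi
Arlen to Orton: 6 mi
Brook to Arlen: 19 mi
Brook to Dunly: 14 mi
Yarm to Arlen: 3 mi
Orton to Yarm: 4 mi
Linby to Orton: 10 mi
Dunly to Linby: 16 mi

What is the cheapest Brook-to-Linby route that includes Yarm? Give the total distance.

29 mi

Shortest Brook→Yarm: Brook–Pirton–Arlen–Yarm = 15
Shortest Yarm→Linby: Yarm–Orton–Linby = 14
Total via Yarm: 15 + 14 = 29 mi.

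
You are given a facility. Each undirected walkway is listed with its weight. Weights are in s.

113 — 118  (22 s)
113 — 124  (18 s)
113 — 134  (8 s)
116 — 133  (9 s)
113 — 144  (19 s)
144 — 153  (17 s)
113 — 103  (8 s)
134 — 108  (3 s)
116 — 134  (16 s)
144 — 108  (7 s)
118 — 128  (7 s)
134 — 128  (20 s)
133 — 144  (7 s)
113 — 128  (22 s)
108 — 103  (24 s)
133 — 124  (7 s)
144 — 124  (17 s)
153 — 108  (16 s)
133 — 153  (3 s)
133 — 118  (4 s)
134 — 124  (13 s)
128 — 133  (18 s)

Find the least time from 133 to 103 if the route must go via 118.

Best 133 to 118: 133 → 118 costing 4
Shortest 118→103: 118 → 113 → 103 = 30
Total via 118: 4 + 30 = 34 s.

34 s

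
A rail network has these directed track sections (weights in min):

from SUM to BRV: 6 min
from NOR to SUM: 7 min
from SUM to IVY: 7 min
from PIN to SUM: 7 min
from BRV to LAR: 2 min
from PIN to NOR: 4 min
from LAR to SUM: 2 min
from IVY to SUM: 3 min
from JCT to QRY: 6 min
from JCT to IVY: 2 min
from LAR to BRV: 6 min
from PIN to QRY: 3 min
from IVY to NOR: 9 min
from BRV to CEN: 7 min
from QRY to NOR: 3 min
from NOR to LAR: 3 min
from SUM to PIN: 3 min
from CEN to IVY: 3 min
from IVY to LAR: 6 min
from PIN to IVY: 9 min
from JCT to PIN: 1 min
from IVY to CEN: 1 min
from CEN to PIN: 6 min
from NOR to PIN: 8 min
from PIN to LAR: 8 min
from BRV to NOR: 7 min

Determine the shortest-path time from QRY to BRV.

Settle nodes by increasing distance from QRY:
QRY: 0
NOR: 3  (via QRY)
LAR: 6  (via NOR)
SUM: 8  (via LAR)
PIN: 11  (via NOR)
BRV: 12  (via LAR)
Shortest route: QRY → NOR → LAR → BRV = 12 min.

12 min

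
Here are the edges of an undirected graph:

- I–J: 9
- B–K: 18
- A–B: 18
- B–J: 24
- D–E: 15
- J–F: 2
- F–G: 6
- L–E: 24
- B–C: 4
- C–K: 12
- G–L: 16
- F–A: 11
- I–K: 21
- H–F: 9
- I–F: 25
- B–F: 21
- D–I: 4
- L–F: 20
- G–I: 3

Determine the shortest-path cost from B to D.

Compare a few routes:
B - F - G - I - D: 21+6+3+4 = 34
B - F - J - I - D: 21+2+9+4 = 36
B - J - I - D: 24+9+4 = 37
Cheapest is B - F - G - I - D at 34.

34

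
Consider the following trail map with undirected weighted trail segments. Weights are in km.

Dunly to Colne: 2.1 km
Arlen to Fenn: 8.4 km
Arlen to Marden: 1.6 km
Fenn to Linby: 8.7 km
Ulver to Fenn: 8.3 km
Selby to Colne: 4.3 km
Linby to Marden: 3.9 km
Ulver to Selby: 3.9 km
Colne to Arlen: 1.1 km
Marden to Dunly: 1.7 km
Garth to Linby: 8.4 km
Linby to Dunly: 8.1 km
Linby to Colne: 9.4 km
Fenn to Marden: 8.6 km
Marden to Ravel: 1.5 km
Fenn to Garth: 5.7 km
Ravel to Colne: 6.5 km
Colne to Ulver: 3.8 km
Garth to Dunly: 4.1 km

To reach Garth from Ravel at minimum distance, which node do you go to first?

Enumerating some paths:
Ravel → Marden → Dunly → Garth: 1.5+1.7+4.1 = 7.3
Ravel → Marden → Arlen → Colne → Dunly → Garth: 1.5+1.6+1.1+2.1+4.1 = 10.4
The minimum is 7.3 km via Ravel → Marden → Dunly → Garth.
So from Ravel the first move is to Marden.

Marden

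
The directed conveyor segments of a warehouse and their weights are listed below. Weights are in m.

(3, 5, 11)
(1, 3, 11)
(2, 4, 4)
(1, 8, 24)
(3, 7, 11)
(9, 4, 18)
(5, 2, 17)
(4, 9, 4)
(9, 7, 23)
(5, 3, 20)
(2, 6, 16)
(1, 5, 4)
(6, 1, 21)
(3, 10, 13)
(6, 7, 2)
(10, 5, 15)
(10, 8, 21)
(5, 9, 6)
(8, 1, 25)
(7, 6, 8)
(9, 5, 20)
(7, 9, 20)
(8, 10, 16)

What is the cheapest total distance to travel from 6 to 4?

Running Dijkstra from 6:
6: 0
7: 2  (via 6)
1: 21  (via 6)
9: 22  (via 7)
5: 25  (via 1)
3: 32  (via 1)
4: 40  (via 9)
Shortest route: 6 → 7 → 9 → 4 = 40 m.

40 m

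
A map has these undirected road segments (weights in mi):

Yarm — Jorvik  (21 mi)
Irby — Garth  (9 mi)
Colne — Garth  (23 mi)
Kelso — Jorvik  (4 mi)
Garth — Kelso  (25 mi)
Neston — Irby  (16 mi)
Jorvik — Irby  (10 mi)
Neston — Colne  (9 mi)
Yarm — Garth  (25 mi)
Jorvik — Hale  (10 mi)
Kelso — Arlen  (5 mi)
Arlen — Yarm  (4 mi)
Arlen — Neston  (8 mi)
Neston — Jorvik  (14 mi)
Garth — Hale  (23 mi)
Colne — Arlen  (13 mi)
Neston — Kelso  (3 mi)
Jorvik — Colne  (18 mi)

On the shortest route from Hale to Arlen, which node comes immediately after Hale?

Candidate routes:
Hale–Jorvik–Kelso–Neston–Arlen: 10+4+3+8 = 25
Hale–Jorvik–Kelso–Arlen: 10+4+5 = 19
Hale–Jorvik–Neston–Kelso–Arlen: 10+14+3+5 = 32
Cheapest is Hale–Jorvik–Kelso–Arlen at 19 mi.
So from Hale the first move is to Jorvik.

Jorvik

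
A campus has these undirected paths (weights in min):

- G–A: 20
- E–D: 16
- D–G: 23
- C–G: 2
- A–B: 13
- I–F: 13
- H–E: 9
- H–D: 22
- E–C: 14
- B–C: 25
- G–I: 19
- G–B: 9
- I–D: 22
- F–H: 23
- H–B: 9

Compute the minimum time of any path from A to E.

31 min

Enumerating some paths:
A → B → G → C → E: 13+9+2+14 = 38
A → G → C → E: 20+2+14 = 36
A → G → B → H → E: 20+9+9+9 = 47
A → B → H → E: 13+9+9 = 31
Cheapest is A → B → H → E at 31 min.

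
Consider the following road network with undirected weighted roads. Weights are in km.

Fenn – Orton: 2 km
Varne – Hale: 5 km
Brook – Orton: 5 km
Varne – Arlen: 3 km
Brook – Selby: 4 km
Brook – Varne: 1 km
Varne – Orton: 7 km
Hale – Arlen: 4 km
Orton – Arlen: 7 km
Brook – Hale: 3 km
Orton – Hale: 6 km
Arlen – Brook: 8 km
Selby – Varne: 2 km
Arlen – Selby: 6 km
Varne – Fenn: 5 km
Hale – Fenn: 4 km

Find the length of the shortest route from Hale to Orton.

6 km

Enumerating some paths:
Hale → Brook → Orton: 3+5 = 8
Hale → Orton: 6 = 6
The minimum is 6 km via Hale → Orton.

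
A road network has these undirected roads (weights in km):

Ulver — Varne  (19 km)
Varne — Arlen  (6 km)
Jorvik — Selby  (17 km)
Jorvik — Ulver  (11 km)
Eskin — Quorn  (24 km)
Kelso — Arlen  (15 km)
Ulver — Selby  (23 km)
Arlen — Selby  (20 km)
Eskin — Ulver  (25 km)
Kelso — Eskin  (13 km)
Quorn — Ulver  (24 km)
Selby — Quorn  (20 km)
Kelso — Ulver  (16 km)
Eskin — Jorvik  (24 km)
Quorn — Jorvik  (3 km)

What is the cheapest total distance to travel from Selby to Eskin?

Running Dijkstra from Selby:
Selby: 0
Jorvik: 17  (via Selby)
Quorn: 20  (via Selby)
Arlen: 20  (via Selby)
Ulver: 23  (via Selby)
Varne: 26  (via Arlen)
Kelso: 35  (via Arlen)
Eskin: 41  (via Jorvik)
Shortest route: Selby → Jorvik → Eskin = 41 km.

41 km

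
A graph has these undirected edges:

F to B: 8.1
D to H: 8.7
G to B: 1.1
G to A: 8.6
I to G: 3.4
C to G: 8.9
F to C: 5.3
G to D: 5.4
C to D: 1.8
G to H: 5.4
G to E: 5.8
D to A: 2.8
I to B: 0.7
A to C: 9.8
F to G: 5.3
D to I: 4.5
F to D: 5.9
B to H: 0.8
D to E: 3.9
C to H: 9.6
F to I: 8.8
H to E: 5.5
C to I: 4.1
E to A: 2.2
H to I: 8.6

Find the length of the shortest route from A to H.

7.7

Compare a few routes:
A → D → G → B → H: 2.8+5.4+1.1+0.8 = 10.1
A → E → G → B → H: 2.2+5.8+1.1+0.8 = 9.9
A → D → I → B → H: 2.8+4.5+0.7+0.8 = 8.8
A → E → H: 2.2+5.5 = 7.7
Cheapest is A → E → H at 7.7.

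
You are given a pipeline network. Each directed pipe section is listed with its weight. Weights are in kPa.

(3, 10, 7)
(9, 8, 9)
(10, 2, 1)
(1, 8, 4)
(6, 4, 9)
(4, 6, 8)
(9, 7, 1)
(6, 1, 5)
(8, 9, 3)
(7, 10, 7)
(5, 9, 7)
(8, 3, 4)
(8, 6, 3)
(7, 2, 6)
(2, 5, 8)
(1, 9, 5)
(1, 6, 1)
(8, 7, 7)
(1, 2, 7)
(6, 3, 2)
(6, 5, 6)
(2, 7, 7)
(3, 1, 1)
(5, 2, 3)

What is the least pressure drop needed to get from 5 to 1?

21 kPa

Settle nodes by increasing distance from 5:
5: 0
2: 3  (via 5)
9: 7  (via 5)
7: 8  (via 9)
10: 15  (via 7)
8: 16  (via 9)
6: 19  (via 8)
3: 20  (via 8)
1: 21  (via 3)
Shortest route: 5–9–8–3–1 = 21 kPa.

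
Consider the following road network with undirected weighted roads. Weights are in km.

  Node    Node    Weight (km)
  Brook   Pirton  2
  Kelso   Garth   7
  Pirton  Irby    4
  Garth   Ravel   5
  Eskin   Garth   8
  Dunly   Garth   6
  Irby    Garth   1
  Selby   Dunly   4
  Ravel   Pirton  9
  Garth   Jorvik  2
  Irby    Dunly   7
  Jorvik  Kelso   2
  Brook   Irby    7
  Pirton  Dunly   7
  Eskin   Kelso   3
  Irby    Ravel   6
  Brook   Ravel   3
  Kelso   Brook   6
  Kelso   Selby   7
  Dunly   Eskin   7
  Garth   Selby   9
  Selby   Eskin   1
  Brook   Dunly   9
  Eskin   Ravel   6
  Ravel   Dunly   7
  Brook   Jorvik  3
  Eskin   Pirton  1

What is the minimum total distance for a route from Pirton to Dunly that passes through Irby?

11 km

Best Pirton to Irby: Pirton–Irby costing 4
Shortest Irby→Dunly: Irby–Dunly = 7
Total via Irby: 4 + 7 = 11 km.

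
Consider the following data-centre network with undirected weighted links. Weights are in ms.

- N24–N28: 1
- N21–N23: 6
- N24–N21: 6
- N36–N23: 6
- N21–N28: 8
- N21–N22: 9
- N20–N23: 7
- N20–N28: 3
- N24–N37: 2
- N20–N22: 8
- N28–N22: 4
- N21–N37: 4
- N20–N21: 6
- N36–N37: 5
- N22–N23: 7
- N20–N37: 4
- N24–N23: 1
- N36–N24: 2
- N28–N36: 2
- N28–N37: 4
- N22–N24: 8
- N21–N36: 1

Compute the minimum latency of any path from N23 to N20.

Settle nodes by increasing distance from N23:
N23: 0
N24: 1  (via N23)
N28: 2  (via N24)
N36: 3  (via N24)
N37: 3  (via N24)
N21: 4  (via N36)
N20: 5  (via N28)
Shortest route: N23 → N24 → N28 → N20 = 5 ms.

5 ms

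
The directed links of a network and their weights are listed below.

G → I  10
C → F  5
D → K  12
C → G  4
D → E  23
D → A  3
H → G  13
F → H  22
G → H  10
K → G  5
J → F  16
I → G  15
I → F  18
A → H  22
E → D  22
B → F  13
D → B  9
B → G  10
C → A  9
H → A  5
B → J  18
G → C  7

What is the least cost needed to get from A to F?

47

Settle nodes by increasing distance from A:
A: 0
H: 22  (via A)
G: 35  (via H)
C: 42  (via G)
I: 45  (via G)
F: 47  (via C)
Shortest route: A–H–G–C–F = 47.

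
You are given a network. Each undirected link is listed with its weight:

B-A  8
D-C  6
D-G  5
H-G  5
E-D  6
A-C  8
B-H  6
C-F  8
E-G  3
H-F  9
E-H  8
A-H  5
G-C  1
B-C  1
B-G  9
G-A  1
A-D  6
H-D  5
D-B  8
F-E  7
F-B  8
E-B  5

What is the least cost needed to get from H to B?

Shortest distances from H:
H: 0
A: 5  (via H)
D: 5  (via H)
G: 5  (via H)
B: 6  (via H)
Shortest route: H → B = 6.

6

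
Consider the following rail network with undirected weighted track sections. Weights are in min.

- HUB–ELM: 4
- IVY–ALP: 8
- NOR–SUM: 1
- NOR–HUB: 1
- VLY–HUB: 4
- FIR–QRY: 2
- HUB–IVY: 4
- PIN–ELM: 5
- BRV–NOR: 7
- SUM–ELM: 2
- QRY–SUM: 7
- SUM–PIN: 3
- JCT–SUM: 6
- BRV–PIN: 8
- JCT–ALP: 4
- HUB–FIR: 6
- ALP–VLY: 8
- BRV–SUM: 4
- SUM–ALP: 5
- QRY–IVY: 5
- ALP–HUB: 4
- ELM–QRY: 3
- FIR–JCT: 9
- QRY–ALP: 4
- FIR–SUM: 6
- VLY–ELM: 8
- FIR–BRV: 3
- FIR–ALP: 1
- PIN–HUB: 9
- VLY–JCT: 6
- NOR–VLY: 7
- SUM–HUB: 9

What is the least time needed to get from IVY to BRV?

10 min

Running Dijkstra from IVY:
IVY: 0
HUB: 4  (via IVY)
NOR: 5  (via HUB)
QRY: 5  (via IVY)
SUM: 6  (via NOR)
FIR: 7  (via QRY)
VLY: 8  (via HUB)
ELM: 8  (via HUB)
ALP: 8  (via IVY)
PIN: 9  (via SUM)
BRV: 10  (via SUM)
Shortest route: IVY → HUB → NOR → SUM → BRV = 10 min.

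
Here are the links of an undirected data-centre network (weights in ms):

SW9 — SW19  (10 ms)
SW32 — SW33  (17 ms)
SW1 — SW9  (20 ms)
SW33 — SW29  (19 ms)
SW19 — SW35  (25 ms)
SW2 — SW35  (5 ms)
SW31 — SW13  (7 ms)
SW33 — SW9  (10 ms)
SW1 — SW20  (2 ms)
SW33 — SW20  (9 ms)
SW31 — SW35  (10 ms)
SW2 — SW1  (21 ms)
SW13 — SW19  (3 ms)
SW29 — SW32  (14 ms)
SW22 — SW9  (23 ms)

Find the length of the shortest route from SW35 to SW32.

Enumerating some paths:
SW35–SW31–SW13–SW19–SW9–SW33–SW32: 10+7+3+10+10+17 = 57
SW35–SW2–SW1–SW20–SW33–SW32: 5+21+2+9+17 = 54
SW35–SW2–SW1–SW20–SW33–SW29–SW32: 5+21+2+9+19+14 = 70
SW35–SW19–SW9–SW33–SW32: 25+10+10+17 = 62
The minimum is 54 ms via SW35–SW2–SW1–SW20–SW33–SW32.

54 ms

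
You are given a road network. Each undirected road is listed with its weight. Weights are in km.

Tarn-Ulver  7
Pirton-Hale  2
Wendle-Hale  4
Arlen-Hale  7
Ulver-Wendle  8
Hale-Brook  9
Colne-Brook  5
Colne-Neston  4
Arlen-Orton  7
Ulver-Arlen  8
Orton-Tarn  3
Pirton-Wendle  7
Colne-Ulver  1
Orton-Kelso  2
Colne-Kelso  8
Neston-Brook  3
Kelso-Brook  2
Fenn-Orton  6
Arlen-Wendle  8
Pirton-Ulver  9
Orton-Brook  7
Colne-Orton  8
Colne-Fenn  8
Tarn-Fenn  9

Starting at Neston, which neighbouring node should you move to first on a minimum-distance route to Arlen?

Colne

Compare a few routes:
Neston - Colne - Ulver - Arlen: 4+1+8 = 13
Neston - Brook - Kelso - Orton - Arlen: 3+2+2+7 = 14
Cheapest is Neston - Colne - Ulver - Arlen at 13 km.
So from Neston the first move is to Colne.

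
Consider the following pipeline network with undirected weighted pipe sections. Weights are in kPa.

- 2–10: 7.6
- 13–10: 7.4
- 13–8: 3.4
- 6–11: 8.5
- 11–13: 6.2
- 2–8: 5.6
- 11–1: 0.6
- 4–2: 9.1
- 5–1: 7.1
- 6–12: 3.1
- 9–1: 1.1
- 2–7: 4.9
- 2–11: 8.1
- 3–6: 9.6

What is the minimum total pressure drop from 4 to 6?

Settle nodes by increasing distance from 4:
4: 0
2: 9.1  (via 4)
7: 14  (via 2)
8: 14.7  (via 2)
10: 16.7  (via 2)
11: 17.2  (via 2)
1: 17.8  (via 11)
13: 18.1  (via 8)
9: 18.9  (via 1)
5: 24.9  (via 1)
6: 25.7  (via 11)
Shortest route: 4–2–11–6 = 25.7 kPa.

25.7 kPa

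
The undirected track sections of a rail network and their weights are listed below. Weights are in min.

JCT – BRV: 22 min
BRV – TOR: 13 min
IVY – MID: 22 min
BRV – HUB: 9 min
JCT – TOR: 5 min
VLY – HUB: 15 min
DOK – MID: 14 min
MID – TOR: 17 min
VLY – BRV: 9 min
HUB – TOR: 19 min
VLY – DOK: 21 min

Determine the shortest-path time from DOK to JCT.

36 min

Running Dijkstra from DOK:
DOK: 0
MID: 14  (via DOK)
VLY: 21  (via DOK)
BRV: 30  (via VLY)
TOR: 31  (via MID)
HUB: 36  (via VLY)
JCT: 36  (via TOR)
Shortest route: DOK → MID → TOR → JCT = 36 min.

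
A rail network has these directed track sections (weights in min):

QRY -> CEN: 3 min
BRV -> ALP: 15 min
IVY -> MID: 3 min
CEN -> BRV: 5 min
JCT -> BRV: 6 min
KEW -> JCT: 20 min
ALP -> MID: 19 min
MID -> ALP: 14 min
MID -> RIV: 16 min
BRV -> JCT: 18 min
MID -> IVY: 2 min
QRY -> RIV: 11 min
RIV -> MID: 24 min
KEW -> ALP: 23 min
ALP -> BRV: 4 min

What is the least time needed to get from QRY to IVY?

37 min

Settle nodes by increasing distance from QRY:
QRY: 0
CEN: 3  (via QRY)
BRV: 8  (via CEN)
RIV: 11  (via QRY)
ALP: 23  (via BRV)
JCT: 26  (via BRV)
MID: 35  (via RIV)
IVY: 37  (via MID)
Shortest route: QRY–RIV–MID–IVY = 37 min.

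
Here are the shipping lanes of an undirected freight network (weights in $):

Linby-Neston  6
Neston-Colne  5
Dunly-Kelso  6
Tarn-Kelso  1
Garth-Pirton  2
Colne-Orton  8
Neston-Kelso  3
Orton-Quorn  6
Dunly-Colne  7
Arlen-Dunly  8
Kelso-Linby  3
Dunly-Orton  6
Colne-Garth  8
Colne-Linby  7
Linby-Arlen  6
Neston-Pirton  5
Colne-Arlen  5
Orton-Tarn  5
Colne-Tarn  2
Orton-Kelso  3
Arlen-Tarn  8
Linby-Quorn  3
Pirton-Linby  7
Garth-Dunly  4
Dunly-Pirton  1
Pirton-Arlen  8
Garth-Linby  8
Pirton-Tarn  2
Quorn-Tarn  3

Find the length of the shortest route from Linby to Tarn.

Settle nodes by increasing distance from Linby:
Linby: 0
Kelso: 3  (via Linby)
Quorn: 3  (via Linby)
Tarn: 4  (via Kelso)
Shortest route: Linby–Kelso–Tarn = $4.

$4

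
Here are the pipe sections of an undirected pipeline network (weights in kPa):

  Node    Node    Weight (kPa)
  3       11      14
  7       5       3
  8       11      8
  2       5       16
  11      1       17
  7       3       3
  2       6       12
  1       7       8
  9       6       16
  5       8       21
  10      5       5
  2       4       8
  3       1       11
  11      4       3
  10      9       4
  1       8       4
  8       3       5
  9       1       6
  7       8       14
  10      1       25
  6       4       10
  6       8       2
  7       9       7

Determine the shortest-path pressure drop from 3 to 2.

19 kPa

Candidate routes:
3 → 8 → 11 → 4 → 2: 5+8+3+8 = 24
3 → 7 → 5 → 2: 3+3+16 = 22
3 → 8 → 6 → 2: 5+2+12 = 19
3 → 8 → 6 → 4 → 2: 5+2+10+8 = 25
Cheapest is 3 → 8 → 6 → 2 at 19 kPa.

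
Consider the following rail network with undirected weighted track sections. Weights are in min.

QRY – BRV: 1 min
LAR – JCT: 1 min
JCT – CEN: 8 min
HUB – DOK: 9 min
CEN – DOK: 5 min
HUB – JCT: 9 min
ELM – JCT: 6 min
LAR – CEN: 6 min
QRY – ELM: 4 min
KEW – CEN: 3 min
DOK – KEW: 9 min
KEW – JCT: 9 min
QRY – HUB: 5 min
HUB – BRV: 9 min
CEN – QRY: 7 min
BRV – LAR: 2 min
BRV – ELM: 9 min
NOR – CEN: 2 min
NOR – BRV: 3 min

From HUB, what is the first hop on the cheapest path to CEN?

Candidate routes:
HUB - QRY - CEN: 5+7 = 12
HUB - QRY - BRV - NOR - CEN: 5+1+3+2 = 11
The minimum is 11 min via HUB - QRY - BRV - NOR - CEN.
So from HUB the first move is to QRY.

QRY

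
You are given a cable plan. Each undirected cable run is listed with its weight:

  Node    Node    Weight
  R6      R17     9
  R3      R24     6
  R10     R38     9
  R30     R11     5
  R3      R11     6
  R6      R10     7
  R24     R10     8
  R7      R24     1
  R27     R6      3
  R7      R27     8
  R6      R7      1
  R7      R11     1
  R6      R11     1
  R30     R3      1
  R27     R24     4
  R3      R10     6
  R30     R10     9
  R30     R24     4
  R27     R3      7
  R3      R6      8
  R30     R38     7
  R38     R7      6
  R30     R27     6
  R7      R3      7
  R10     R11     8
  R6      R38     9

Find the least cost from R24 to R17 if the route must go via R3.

Best R24 to R3: R24–R30–R3 costing 5
Best R3 to R17: R3–R11–R6–R17 costing 16
Total via R3: 5 + 16 = 21.

21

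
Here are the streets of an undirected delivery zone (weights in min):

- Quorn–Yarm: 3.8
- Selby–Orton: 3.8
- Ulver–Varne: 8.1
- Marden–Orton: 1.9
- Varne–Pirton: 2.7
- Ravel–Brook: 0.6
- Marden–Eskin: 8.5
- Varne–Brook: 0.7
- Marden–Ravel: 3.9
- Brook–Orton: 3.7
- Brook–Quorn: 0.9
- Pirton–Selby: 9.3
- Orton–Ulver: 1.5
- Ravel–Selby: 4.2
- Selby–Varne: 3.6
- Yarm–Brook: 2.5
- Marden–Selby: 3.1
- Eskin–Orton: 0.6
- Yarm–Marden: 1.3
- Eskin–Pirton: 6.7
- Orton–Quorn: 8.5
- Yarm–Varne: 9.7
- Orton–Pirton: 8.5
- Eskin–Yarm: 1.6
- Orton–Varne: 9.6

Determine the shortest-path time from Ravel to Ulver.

Compare a few routes:
Ravel - Brook - Orton - Ulver: 0.6+3.7+1.5 = 5.8
Ravel - Marden - Orton - Ulver: 3.9+1.9+1.5 = 7.3
Ravel - Brook - Yarm - Eskin - Orton - Ulver: 0.6+2.5+1.6+0.6+1.5 = 6.8
Cheapest is Ravel - Brook - Orton - Ulver at 5.8 min.

5.8 min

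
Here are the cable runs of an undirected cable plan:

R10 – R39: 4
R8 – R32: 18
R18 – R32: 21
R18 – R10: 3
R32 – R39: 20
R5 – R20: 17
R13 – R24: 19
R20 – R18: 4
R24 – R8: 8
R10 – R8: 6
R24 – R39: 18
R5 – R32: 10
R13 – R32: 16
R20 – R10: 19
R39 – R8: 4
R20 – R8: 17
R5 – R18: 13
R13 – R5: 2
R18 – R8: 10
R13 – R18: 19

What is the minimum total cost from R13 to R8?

24

Shortest distances from R13:
R13: 0
R5: 2  (via R13)
R32: 12  (via R5)
R18: 15  (via R5)
R10: 18  (via R18)
R20: 19  (via R5)
R24: 19  (via R13)
R39: 22  (via R10)
R8: 24  (via R10)
Shortest route: R13–R5–R18–R10–R8 = 24.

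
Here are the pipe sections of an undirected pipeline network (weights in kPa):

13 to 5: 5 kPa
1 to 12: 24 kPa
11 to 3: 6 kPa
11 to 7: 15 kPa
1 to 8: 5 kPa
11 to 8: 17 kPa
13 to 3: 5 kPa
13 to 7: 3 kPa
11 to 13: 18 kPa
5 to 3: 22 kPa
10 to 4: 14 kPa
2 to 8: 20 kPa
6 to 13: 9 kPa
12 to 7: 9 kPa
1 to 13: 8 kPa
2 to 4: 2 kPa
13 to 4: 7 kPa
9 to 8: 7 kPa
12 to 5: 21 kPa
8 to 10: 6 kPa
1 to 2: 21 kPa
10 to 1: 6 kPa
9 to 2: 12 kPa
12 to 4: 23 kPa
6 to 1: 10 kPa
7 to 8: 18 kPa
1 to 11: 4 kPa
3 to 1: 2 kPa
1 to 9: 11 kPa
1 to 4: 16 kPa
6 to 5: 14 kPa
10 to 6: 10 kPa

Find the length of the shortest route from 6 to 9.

Settle nodes by increasing distance from 6:
6: 0
13: 9  (via 6)
1: 10  (via 6)
10: 10  (via 6)
3: 12  (via 1)
7: 12  (via 13)
5: 14  (via 6)
11: 14  (via 1)
8: 15  (via 1)
4: 16  (via 13)
2: 18  (via 4)
9: 21  (via 1)
Shortest route: 6 → 1 → 9 = 21 kPa.

21 kPa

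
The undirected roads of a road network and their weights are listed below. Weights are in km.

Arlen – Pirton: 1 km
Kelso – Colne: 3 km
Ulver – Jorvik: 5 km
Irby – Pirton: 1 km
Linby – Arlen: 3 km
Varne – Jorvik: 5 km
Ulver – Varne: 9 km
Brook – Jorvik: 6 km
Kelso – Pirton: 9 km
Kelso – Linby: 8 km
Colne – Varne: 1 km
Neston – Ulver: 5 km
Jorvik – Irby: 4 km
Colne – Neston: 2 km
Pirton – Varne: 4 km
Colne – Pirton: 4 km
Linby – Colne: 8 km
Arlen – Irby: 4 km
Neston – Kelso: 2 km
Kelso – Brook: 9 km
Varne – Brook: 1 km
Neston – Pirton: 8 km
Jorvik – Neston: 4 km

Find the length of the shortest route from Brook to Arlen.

6 km

Settle nodes by increasing distance from Brook:
Brook: 0
Varne: 1  (via Brook)
Colne: 2  (via Varne)
Neston: 4  (via Colne)
Kelso: 5  (via Colne)
Pirton: 5  (via Varne)
Irby: 6  (via Pirton)
Jorvik: 6  (via Brook)
Arlen: 6  (via Pirton)
Shortest route: Brook → Varne → Pirton → Arlen = 6 km.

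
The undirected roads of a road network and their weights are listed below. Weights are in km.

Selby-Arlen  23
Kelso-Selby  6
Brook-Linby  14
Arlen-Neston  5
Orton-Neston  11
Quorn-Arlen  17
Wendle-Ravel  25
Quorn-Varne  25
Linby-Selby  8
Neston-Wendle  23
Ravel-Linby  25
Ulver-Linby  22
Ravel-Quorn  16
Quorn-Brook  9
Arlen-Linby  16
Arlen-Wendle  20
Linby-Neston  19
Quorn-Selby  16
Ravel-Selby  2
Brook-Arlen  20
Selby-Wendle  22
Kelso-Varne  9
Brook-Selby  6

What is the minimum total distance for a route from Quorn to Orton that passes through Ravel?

Best Quorn to Ravel: Quorn → Ravel costing 16
Shortest Ravel→Orton: Ravel → Selby → Linby → Neston → Orton = 40
Total via Ravel: 16 + 40 = 56 km.

56 km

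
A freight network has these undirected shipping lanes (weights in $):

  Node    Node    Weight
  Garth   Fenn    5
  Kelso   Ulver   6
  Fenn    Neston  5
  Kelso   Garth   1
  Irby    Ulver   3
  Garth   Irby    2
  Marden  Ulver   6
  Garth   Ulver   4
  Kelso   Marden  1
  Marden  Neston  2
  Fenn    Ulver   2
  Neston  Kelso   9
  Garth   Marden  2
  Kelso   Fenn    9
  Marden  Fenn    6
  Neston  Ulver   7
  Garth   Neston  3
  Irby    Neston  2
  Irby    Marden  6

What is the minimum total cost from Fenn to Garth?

Shortest distances from Fenn:
Fenn: 0
Ulver: 2  (via Fenn)
Irby: 5  (via Ulver)
Garth: 5  (via Fenn)
Shortest route: Fenn → Garth = $5.

$5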